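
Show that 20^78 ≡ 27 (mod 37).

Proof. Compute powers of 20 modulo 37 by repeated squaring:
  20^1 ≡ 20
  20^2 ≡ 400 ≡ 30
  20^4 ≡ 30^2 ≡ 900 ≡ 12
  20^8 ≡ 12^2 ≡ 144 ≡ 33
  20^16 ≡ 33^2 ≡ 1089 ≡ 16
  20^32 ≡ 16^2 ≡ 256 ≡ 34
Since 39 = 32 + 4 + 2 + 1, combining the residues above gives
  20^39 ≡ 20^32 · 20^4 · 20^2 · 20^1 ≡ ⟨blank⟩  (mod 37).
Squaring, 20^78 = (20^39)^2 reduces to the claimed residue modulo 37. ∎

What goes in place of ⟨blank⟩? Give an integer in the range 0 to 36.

8

Multiply the listed residues: 34 · 12 · 30 · 20 = 408 → 12240 → 244800.
Reducing modulo 37: 244800 = 6616·37 + 8, so 20^39 ≡ 8.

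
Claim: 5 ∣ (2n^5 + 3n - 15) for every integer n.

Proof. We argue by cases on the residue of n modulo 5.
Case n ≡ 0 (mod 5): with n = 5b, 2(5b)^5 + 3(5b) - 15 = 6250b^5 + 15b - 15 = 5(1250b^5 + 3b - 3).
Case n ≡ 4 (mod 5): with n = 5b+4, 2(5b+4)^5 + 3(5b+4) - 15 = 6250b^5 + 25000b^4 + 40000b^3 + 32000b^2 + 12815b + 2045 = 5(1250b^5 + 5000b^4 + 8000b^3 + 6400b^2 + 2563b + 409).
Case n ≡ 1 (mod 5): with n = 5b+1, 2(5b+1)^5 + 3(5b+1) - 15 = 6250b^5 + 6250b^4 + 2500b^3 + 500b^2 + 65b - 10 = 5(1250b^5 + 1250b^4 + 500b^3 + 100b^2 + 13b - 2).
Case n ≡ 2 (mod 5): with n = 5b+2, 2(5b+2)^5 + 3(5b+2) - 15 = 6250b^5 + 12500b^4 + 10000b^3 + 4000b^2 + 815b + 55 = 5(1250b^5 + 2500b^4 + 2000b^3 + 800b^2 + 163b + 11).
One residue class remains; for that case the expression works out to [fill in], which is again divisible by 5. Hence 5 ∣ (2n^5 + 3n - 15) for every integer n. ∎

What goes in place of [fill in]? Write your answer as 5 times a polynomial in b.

5(1250b^5 + 3750b^4 + 4500b^3 + 2700b^2 + 813b + 96)

The residues treated are {0, 4, 1, 2}, so the missing case is n ≡ 3 (mod 5); write n = 5b+3.
Then 2(5b+3)^5 + 3(5b+3) - 15 = 6250b^5 + 18750b^4 + 22500b^3 + 13500b^2 + 4065b + 480 = 5(1250b^5 + 3750b^4 + 4500b^3 + 2700b^2 + 813b + 96).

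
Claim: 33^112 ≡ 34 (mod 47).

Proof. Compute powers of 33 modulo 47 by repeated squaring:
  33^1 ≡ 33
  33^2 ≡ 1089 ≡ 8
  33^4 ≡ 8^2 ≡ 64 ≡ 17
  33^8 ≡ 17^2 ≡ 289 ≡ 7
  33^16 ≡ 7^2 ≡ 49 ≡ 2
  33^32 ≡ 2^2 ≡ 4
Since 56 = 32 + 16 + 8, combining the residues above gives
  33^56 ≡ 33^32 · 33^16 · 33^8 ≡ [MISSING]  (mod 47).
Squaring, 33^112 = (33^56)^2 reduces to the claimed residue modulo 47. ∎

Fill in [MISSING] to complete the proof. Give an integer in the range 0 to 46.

9

33^32 · 33^16 · 33^8 ≡ 4 · 2 · 7 = 56.
56 mod 47 = 9, so 33^56 ≡ 9 (mod 47).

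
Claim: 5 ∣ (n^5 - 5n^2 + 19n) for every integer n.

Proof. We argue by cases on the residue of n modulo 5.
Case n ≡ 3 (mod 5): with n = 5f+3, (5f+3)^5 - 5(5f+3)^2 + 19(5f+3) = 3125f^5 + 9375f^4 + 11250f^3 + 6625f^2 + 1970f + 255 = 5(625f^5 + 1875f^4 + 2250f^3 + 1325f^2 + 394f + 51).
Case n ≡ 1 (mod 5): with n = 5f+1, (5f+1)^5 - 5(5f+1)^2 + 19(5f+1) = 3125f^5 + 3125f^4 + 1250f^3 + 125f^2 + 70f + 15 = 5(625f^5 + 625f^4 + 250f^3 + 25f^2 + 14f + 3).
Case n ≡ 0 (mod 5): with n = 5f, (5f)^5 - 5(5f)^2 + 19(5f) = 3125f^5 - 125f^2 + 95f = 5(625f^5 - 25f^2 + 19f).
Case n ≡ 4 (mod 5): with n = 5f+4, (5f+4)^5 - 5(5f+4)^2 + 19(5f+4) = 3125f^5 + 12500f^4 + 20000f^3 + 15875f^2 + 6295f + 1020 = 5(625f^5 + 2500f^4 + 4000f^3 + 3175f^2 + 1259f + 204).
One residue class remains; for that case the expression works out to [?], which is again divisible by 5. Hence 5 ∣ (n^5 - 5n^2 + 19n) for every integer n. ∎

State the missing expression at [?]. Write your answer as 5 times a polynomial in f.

5(625f^5 + 1250f^4 + 1000f^3 + 375f^2 + 79f + 10)

The residues treated are {3, 1, 0, 4}, so the missing case is n ≡ 2 (mod 5); write n = 5f+2.
Then (5f+2)^5 - 5(5f+2)^2 + 19(5f+2) = 3125f^5 + 6250f^4 + 5000f^3 + 1875f^2 + 395f + 50 = 5(625f^5 + 1250f^4 + 1000f^3 + 375f^2 + 79f + 10).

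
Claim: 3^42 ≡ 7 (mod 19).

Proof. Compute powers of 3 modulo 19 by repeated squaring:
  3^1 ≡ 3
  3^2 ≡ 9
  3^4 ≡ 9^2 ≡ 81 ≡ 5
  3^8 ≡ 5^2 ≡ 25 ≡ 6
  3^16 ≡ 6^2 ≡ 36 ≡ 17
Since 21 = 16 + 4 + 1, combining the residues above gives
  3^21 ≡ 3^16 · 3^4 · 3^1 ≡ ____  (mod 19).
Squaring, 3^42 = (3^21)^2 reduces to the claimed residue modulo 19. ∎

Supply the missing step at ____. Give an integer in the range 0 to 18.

Multiply the listed residues: 17 · 5 · 3 = 85 → 255.
Reducing modulo 19: 255 = 13·19 + 8, so 3^21 ≡ 8.

8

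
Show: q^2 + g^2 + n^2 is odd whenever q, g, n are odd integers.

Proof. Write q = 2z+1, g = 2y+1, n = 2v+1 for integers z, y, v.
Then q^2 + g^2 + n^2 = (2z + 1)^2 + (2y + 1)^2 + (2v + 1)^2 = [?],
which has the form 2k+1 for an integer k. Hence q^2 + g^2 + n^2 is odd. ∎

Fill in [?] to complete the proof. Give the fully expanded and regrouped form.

2(2v^2 + 2v + 2y^2 + 2y + 2z^2 + 2z + 1) + 1

(2z + 1)^2 + (2y + 1)^2 + (2v + 1)^2 = 4v^2 + 4v + 4y^2 + 4y + 4z^2 + 4z + 3
= 2(2v^2 + 2v + 2y^2 + 2y + 2z^2 + 2z + 1) + 1.
Since 2v^2 + 2v + 2y^2 + 2y + 2z^2 + 2z + 1 is an integer, the sum of squares is of the form 2k+1 for an integer k.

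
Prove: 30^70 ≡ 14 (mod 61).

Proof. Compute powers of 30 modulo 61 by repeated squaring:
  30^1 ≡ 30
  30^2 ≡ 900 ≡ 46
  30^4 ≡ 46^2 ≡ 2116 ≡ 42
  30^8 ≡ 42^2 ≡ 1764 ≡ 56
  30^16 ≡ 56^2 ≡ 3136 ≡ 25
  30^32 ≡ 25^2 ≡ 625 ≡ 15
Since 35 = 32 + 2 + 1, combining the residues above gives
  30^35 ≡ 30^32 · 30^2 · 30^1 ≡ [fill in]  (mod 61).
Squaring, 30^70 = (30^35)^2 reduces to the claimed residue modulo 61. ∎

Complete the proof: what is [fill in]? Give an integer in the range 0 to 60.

30^32 · 30^2 · 30^1 ≡ 15 · 46 · 30 = 20700.
20700 mod 61 = 21, so 30^35 ≡ 21 (mod 61).

21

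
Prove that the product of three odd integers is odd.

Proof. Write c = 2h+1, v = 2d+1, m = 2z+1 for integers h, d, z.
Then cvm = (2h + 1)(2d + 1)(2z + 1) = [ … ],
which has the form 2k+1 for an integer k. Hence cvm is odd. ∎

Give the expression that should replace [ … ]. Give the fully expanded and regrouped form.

(2h + 1)(2d + 1)(2z + 1) = 8dhz + 4dh + 4dz + 2d + 4hz + 2h + 2z + 1
= 2(4dhz + 2dh + 2dz + d + 2hz + h + z) + 1.
Since 4dhz + 2dh + 2dz + d + 2hz + h + z is an integer, the product is of the form 2k+1 for an integer k.

2(4dhz + 2dh + 2dz + d + 2hz + h + z) + 1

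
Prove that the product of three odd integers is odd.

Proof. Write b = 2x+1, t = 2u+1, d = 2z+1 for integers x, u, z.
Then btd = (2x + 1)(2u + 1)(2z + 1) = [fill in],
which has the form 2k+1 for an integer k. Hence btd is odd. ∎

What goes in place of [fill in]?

2(4uxz + 2ux + 2uz + u + 2xz + x + z) + 1

(2x + 1)(2u + 1)(2z + 1) = 8uxz + 4ux + 4uz + 2u + 4xz + 2x + 2z + 1
= 2(4uxz + 2ux + 2uz + u + 2xz + x + z) + 1.
Since 4uxz + 2ux + 2uz + u + 2xz + x + z is an integer, the product is of the form 2k+1 for an integer k.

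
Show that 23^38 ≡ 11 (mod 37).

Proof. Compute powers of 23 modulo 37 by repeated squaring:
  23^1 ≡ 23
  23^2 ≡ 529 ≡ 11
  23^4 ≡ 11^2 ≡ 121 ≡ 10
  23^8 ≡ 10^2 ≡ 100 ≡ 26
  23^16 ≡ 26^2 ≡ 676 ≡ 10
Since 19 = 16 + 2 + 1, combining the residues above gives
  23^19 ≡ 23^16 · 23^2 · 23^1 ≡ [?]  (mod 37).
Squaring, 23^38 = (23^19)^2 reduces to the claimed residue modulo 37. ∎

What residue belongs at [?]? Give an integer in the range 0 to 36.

14

23^16 · 23^2 · 23^1 ≡ 10 · 11 · 23 = 2530.
2530 mod 37 = 14, so 23^19 ≡ 14 (mod 37).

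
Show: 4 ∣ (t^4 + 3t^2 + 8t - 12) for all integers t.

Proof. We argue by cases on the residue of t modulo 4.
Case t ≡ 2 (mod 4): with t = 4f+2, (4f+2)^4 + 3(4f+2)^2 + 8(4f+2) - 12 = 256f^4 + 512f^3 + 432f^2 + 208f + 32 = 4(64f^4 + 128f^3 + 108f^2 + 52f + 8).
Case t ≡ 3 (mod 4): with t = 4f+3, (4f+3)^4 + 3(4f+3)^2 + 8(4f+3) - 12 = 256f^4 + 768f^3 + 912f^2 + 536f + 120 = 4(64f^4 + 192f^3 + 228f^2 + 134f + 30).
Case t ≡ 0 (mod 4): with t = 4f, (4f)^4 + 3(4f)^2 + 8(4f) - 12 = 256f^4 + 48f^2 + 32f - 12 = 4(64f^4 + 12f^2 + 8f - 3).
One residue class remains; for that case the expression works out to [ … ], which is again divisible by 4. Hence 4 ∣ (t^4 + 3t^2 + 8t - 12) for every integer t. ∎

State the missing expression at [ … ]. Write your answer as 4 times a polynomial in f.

4(64f^4 + 64f^3 + 36f^2 + 18f)

The residues treated are {2, 3, 0}, so the missing case is t ≡ 1 (mod 4); write t = 4f+1.
Then (4f+1)^4 + 3(4f+1)^2 + 8(4f+1) - 12 = 256f^4 + 256f^3 + 144f^2 + 72f = 4(64f^4 + 64f^3 + 36f^2 + 18f).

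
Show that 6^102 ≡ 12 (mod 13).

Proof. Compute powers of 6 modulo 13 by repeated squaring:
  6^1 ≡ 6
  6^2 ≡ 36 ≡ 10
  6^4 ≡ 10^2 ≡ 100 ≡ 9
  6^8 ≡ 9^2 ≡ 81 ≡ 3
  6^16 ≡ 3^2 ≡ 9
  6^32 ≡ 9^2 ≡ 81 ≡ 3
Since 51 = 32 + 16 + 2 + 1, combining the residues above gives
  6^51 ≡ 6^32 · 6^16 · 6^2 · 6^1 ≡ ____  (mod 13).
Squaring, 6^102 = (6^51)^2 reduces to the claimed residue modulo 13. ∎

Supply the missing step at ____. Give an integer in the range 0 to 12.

8

Multiply the listed residues: 3 · 9 · 10 · 6 = 27 → 270 → 1620.
Reducing modulo 13: 1620 = 124·13 + 8, so 6^51 ≡ 8.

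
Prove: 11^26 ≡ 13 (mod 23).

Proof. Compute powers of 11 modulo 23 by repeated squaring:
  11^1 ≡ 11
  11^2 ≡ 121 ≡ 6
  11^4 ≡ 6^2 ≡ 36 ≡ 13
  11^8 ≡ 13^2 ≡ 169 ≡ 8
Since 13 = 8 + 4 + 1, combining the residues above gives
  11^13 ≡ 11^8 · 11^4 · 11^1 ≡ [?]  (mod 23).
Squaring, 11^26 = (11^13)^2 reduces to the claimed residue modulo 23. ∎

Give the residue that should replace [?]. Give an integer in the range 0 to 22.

11^8 · 11^4 · 11^1 ≡ 8 · 13 · 11 = 1144.
1144 mod 23 = 17, so 11^13 ≡ 17 (mod 23).

17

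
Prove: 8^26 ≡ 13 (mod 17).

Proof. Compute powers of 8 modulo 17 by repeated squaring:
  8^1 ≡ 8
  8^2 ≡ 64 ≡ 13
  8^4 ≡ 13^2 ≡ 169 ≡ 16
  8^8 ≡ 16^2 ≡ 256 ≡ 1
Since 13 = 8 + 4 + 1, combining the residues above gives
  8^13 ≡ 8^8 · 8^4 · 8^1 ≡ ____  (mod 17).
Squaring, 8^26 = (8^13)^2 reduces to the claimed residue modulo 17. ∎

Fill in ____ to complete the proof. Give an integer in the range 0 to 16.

9

Multiply the listed residues: 1 · 16 · 8 = 16 → 128.
Reducing modulo 17: 128 = 7·17 + 9, so 8^13 ≡ 9.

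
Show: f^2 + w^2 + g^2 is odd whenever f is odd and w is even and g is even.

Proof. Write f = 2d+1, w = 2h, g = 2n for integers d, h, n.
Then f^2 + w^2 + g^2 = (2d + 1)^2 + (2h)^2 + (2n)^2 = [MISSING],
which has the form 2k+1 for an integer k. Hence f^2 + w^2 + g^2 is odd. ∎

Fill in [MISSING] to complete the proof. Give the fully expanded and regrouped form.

Expanding: (2d + 1)^2 + (2h)^2 + (2n)^2 = 4d^2 + 4d + 4h^2 + 4n^2 + 1.
Every term except the constant is even, so this is 2(2d^2 + 2d + 2h^2 + 2n^2) + 1,
and 2d^2 + 2d + 2h^2 + 2n^2 ∈ ℤ gives the required form.

2(2d^2 + 2d + 2h^2 + 2n^2) + 1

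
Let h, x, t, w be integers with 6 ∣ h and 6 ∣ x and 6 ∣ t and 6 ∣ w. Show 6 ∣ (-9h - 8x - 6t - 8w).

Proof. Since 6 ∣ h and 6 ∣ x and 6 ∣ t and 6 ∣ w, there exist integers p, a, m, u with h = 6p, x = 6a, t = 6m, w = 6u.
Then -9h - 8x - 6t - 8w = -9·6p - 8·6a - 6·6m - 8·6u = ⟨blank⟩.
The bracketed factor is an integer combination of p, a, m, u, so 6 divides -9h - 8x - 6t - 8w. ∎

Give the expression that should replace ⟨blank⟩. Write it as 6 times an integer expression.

Each term has a factor of 6: -9·6p - 8·6a - 6·6m - 8·6u = 6·(-8a - 6m - 9p - 8u).
Since -8a - 6m - 9p - 8u is an integer, 6 ∣ (-9h - 8x - 6t - 8w).

6(-8a - 6m - 9p - 8u)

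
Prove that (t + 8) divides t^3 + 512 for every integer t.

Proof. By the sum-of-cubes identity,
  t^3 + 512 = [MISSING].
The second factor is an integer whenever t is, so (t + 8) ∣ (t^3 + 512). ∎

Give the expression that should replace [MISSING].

(t + 8)(t^2 - 8t + 64)

a^3 + b^3 = (a + b)(a^2 - ab + b^2). With a = t, b = 8:
t^3 + 512 = (t + 8)(t^2 - 8t + 64).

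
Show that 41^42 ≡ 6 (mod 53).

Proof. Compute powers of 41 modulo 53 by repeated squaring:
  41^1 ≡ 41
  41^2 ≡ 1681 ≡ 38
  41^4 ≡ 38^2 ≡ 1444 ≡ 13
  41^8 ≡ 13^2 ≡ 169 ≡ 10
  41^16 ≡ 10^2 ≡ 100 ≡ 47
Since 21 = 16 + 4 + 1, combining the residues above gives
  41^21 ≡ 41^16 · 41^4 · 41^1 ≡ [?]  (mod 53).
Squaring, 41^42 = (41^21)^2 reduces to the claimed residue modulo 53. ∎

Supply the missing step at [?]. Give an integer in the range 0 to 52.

35

41^16 · 41^4 · 41^1 ≡ 47 · 13 · 41 = 25051.
25051 mod 53 = 35, so 41^21 ≡ 35 (mod 53).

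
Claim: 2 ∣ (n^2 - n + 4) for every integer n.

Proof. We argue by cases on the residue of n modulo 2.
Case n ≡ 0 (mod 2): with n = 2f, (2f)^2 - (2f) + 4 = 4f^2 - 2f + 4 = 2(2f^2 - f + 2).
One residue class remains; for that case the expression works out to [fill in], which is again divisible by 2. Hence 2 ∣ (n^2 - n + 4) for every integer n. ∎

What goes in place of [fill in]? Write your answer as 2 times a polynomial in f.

The residues treated are {0}, so the missing case is n ≡ 1 (mod 2); write n = 2f+1.
Then (2f+1)^2 - (2f+1) + 4 = 4f^2 + 2f + 4 = 2(2f^2 + f + 2).

2(2f^2 + f + 2)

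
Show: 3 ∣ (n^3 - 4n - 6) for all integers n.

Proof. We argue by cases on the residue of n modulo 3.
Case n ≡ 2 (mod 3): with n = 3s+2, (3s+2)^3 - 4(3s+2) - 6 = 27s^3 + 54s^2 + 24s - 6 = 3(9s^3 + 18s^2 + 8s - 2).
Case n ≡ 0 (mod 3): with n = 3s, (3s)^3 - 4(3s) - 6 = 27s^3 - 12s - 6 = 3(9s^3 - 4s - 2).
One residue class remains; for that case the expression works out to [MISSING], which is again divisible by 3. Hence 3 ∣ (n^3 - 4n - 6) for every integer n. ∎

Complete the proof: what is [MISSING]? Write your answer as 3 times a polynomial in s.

Only n ≡ 1 (mod 3) is unaccounted for. Put n = 3s+1:
(3s+1)^3 - 4(3s+1) - 6 expands to 27s^3 + 27s^2 - 3s - 9,
and factoring out 3 leaves 3(9s^3 + 9s^2 - s - 3).

3(9s^3 + 9s^2 - s - 3)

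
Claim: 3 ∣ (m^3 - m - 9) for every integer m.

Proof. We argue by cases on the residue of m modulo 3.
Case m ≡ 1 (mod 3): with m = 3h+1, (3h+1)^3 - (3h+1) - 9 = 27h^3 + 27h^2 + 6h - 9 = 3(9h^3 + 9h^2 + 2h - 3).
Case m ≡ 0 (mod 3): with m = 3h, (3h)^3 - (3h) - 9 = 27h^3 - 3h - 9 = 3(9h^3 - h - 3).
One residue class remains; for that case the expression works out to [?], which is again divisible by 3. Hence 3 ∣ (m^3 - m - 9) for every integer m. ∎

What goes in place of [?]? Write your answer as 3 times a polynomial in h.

Only m ≡ 2 (mod 3) is unaccounted for. Put m = 3h+2:
(3h+2)^3 - (3h+2) - 9 expands to 27h^3 + 54h^2 + 33h - 3,
and factoring out 3 leaves 3(9h^3 + 18h^2 + 11h - 1).

3(9h^3 + 18h^2 + 11h - 1)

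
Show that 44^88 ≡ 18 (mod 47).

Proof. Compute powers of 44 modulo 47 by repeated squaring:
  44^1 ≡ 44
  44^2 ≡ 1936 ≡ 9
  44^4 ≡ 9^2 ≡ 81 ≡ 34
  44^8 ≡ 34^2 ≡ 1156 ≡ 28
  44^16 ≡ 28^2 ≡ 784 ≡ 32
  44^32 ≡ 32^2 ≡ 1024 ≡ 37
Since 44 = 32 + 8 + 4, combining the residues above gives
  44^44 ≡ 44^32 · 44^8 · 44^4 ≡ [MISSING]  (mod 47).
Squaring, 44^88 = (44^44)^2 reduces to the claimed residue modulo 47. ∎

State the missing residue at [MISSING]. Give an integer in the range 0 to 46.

44^32 · 44^8 · 44^4 ≡ 37 · 28 · 34 = 35224.
35224 mod 47 = 21, so 44^44 ≡ 21 (mod 47).

21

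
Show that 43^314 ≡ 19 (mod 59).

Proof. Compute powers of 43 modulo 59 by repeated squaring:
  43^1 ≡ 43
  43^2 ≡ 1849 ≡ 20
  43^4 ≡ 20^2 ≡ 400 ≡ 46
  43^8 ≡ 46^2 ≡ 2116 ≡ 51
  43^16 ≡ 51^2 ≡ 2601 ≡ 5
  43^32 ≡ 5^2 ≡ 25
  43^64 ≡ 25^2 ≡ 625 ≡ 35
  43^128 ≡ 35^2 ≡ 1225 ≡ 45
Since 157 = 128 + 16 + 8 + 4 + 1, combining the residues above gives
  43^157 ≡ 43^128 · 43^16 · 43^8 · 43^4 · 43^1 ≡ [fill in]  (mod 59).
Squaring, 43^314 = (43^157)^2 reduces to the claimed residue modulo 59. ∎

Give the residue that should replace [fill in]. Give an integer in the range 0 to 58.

14

43^128 · 43^16 · 43^8 · 43^4 · 43^1 ≡ 45 · 5 · 51 · 46 · 43 = 22697550.
22697550 mod 59 = 14, so 43^157 ≡ 14 (mod 59).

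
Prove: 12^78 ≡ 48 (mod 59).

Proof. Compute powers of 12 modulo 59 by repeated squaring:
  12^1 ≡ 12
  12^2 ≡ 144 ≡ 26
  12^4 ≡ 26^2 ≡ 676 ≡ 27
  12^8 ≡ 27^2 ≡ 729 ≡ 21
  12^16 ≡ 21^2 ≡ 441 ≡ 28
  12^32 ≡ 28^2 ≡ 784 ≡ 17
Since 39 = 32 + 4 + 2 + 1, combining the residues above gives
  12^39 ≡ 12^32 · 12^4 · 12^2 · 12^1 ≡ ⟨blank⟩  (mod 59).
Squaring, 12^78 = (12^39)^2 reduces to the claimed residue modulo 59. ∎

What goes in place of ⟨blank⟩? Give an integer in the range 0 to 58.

Multiply the listed residues: 17 · 27 · 26 · 12 = 459 → 11934 → 143208.
Reducing modulo 59: 143208 = 2427·59 + 15, so 12^39 ≡ 15.

15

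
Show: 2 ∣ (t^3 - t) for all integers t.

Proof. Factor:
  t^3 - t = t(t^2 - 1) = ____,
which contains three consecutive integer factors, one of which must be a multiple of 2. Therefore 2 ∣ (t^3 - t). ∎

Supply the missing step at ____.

t(t^2 - 1) = t(t - 1)(t + 1) = (t - 1)t(t + 1).
These three factors are consecutive integers, so their product is divisible by 2.

(t - 1)t(t + 1)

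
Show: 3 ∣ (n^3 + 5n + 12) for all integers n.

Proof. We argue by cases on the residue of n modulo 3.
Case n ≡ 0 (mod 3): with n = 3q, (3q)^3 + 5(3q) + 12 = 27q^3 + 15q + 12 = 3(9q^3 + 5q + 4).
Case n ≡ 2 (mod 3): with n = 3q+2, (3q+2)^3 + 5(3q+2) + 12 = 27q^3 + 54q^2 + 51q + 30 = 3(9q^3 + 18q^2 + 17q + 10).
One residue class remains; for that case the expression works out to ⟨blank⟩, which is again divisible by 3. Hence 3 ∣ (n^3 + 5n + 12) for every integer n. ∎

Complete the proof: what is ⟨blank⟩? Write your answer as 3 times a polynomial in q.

Only n ≡ 1 (mod 3) is unaccounted for. Put n = 3q+1:
(3q+1)^3 + 5(3q+1) + 12 expands to 27q^3 + 27q^2 + 24q + 18,
and factoring out 3 leaves 3(9q^3 + 9q^2 + 8q + 6).

3(9q^3 + 9q^2 + 8q + 6)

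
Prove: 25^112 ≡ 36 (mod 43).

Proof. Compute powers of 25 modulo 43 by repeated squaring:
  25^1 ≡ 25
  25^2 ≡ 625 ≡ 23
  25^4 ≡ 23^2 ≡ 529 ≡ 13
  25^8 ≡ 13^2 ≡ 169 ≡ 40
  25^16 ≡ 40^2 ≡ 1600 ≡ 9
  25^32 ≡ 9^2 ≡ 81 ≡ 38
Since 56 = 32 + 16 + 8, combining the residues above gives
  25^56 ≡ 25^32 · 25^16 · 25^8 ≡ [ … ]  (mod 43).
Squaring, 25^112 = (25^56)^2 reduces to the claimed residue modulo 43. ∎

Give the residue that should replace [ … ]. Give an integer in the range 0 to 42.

Multiply the listed residues: 38 · 9 · 40 = 342 → 13680.
Reducing modulo 43: 13680 = 318·43 + 6, so 25^56 ≡ 6.

6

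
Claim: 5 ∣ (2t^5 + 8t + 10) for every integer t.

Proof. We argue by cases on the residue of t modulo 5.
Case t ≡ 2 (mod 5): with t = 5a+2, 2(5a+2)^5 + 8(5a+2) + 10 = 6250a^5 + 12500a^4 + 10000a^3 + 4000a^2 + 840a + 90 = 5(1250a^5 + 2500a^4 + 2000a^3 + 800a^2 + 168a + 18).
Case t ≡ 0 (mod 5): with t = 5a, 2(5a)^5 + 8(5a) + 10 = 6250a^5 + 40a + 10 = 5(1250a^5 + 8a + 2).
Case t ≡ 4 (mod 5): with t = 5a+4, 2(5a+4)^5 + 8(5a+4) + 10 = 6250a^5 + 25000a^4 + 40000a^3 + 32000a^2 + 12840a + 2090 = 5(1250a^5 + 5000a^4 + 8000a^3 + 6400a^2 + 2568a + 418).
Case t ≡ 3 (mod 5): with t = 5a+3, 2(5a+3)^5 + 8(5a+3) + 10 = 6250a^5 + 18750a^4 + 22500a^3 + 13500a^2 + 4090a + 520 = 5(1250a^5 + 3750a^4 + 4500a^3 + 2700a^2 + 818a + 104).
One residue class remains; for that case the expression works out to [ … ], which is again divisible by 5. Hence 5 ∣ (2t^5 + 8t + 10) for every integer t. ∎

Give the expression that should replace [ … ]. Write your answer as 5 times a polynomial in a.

5(1250a^5 + 1250a^4 + 500a^3 + 100a^2 + 18a + 4)

The residues treated are {2, 0, 4, 3}, so the missing case is t ≡ 1 (mod 5); write t = 5a+1.
Then 2(5a+1)^5 + 8(5a+1) + 10 = 6250a^5 + 6250a^4 + 2500a^3 + 500a^2 + 90a + 20 = 5(1250a^5 + 1250a^4 + 500a^3 + 100a^2 + 18a + 4).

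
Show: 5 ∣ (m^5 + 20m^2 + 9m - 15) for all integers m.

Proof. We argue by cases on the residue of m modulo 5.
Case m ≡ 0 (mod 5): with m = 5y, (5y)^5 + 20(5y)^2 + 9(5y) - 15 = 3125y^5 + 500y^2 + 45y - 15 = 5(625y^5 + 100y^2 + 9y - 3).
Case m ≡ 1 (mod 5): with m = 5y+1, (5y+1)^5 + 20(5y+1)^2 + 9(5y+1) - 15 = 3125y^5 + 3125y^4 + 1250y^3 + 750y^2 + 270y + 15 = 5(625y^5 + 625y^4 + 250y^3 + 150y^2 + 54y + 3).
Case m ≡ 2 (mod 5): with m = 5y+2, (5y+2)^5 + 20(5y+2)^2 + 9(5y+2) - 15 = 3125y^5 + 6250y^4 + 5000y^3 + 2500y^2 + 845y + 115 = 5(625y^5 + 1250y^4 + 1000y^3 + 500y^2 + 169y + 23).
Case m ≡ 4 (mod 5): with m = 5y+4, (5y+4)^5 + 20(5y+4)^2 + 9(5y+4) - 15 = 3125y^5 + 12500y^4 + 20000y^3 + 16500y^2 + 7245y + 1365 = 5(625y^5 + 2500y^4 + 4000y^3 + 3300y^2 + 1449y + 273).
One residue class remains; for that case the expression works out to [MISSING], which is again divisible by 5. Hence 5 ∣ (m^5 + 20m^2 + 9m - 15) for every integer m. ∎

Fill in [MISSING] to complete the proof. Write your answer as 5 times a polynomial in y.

5(625y^5 + 1875y^4 + 2250y^3 + 1450y^2 + 534y + 87)

The residues treated are {0, 1, 2, 4}, so the missing case is m ≡ 3 (mod 5); write m = 5y+3.
Then (5y+3)^5 + 20(5y+3)^2 + 9(5y+3) - 15 = 3125y^5 + 9375y^4 + 11250y^3 + 7250y^2 + 2670y + 435 = 5(625y^5 + 1875y^4 + 2250y^3 + 1450y^2 + 534y + 87).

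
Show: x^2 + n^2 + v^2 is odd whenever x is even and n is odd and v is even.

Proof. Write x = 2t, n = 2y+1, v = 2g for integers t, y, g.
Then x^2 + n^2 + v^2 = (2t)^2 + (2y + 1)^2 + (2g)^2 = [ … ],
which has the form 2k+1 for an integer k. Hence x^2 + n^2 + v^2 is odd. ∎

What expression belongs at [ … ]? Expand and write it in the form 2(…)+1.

(2t)^2 + (2y + 1)^2 + (2g)^2 = 4g^2 + 4t^2 + 4y^2 + 4y + 1
= 2(2g^2 + 2t^2 + 2y^2 + 2y) + 1.
Since 2g^2 + 2t^2 + 2y^2 + 2y is an integer, the sum of squares is of the form 2k+1 for an integer k.

2(2g^2 + 2t^2 + 2y^2 + 2y) + 1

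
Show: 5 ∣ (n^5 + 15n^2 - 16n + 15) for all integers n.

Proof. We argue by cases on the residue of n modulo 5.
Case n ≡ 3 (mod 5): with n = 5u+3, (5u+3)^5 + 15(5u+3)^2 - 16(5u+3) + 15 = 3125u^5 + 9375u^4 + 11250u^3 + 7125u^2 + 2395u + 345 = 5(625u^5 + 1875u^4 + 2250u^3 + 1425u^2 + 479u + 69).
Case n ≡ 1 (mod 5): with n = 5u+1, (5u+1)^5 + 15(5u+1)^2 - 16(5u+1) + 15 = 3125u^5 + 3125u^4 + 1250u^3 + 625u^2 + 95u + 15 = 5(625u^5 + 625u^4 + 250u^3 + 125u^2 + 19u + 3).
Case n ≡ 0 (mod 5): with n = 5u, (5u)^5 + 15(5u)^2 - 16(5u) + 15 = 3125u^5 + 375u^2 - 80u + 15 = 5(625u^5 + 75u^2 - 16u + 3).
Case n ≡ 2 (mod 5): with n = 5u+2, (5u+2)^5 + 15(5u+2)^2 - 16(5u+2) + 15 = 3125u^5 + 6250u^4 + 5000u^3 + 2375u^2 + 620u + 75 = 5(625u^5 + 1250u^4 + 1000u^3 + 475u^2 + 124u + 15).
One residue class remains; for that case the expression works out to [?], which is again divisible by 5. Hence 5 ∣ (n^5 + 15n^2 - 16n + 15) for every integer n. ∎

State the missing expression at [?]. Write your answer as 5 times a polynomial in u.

5(625u^5 + 2500u^4 + 4000u^3 + 3275u^2 + 1384u + 243)

Only n ≡ 4 (mod 5) is unaccounted for. Put n = 5u+4:
(5u+4)^5 + 15(5u+4)^2 - 16(5u+4) + 15 expands to 3125u^5 + 12500u^4 + 20000u^3 + 16375u^2 + 6920u + 1215,
and factoring out 5 leaves 5(625u^5 + 2500u^4 + 4000u^3 + 3275u^2 + 1384u + 243).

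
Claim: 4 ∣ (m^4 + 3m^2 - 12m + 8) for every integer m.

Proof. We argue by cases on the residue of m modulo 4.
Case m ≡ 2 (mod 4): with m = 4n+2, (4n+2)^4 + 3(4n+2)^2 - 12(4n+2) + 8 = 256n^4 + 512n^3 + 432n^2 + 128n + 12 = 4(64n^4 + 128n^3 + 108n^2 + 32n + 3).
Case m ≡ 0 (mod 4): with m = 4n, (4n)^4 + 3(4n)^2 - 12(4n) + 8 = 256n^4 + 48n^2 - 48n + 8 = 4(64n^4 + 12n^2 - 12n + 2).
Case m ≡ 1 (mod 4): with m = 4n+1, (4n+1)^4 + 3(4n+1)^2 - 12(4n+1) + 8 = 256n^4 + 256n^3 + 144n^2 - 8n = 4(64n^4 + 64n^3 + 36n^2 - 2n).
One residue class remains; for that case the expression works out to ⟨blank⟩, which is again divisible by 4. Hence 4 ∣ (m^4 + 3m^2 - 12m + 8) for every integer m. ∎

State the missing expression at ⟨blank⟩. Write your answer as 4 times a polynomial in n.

4(64n^4 + 192n^3 + 228n^2 + 114n + 20)

The residues treated are {2, 0, 1}, so the missing case is m ≡ 3 (mod 4); write m = 4n+3.
Then (4n+3)^4 + 3(4n+3)^2 - 12(4n+3) + 8 = 256n^4 + 768n^3 + 912n^2 + 456n + 80 = 4(64n^4 + 192n^3 + 228n^2 + 114n + 20).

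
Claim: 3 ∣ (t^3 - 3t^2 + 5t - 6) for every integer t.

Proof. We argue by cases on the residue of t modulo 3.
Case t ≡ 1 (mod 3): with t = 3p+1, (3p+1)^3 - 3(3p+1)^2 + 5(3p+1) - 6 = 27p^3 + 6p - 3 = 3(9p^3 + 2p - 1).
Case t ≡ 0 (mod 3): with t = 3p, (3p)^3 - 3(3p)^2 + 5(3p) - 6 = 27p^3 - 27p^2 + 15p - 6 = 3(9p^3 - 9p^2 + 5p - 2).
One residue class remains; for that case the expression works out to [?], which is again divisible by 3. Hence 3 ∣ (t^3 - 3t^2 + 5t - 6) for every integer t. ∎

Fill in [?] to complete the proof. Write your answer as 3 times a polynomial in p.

The residues treated are {1, 0}, so the missing case is t ≡ 2 (mod 3); write t = 3p+2.
Then (3p+2)^3 - 3(3p+2)^2 + 5(3p+2) - 6 = 27p^3 + 27p^2 + 15p = 3(9p^3 + 9p^2 + 5p).

3(9p^3 + 9p^2 + 5p)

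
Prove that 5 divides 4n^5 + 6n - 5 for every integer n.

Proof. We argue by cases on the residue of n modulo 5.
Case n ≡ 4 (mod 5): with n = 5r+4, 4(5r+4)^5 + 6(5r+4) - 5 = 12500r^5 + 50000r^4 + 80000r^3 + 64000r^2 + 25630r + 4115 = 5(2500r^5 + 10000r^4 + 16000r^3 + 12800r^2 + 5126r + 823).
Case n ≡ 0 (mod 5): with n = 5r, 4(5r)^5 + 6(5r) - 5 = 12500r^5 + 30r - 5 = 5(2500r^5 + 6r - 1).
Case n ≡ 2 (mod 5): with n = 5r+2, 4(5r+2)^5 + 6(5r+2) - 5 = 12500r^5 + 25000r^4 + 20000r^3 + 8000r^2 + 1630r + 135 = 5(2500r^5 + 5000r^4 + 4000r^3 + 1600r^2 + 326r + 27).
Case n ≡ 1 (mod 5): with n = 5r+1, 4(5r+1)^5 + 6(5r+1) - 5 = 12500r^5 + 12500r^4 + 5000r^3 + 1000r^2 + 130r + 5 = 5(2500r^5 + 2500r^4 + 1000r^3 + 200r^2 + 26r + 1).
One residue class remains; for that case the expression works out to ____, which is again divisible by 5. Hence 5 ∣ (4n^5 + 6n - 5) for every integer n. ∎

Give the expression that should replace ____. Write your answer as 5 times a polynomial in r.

The residues treated are {4, 0, 2, 1}, so the missing case is n ≡ 3 (mod 5); write n = 5r+3.
Then 4(5r+3)^5 + 6(5r+3) - 5 = 12500r^5 + 37500r^4 + 45000r^3 + 27000r^2 + 8130r + 985 = 5(2500r^5 + 7500r^4 + 9000r^3 + 5400r^2 + 1626r + 197).

5(2500r^5 + 7500r^4 + 9000r^3 + 5400r^2 + 1626r + 197)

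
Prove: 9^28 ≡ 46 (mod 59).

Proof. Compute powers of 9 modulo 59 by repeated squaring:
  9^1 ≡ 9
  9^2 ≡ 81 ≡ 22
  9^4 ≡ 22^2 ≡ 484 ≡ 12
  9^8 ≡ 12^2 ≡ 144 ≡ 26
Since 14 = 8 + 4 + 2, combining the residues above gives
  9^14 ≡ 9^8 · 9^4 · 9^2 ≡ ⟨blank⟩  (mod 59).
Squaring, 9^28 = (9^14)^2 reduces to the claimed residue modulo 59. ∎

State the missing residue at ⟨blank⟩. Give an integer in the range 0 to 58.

Multiply the listed residues: 26 · 12 · 22 = 312 → 6864.
Reducing modulo 59: 6864 = 116·59 + 20, so 9^14 ≡ 20.

20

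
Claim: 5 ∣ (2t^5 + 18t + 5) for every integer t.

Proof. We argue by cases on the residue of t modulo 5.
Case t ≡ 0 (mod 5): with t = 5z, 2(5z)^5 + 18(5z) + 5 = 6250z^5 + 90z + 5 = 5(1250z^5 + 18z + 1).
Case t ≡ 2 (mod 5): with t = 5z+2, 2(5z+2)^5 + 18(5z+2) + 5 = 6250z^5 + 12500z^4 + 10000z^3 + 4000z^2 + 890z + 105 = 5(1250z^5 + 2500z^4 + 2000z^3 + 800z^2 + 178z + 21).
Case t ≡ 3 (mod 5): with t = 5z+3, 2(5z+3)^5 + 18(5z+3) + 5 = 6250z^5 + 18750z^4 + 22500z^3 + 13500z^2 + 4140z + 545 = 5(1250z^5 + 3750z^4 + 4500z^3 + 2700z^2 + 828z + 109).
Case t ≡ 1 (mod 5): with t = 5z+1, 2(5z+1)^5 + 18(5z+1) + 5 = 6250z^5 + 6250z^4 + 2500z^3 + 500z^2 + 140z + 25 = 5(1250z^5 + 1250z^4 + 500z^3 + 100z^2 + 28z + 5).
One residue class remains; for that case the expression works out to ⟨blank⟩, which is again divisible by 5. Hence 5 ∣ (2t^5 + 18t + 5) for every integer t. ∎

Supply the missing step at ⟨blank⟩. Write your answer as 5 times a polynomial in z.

The residues treated are {0, 2, 3, 1}, so the missing case is t ≡ 4 (mod 5); write t = 5z+4.
Then 2(5z+4)^5 + 18(5z+4) + 5 = 6250z^5 + 25000z^4 + 40000z^3 + 32000z^2 + 12890z + 2125 = 5(1250z^5 + 5000z^4 + 8000z^3 + 6400z^2 + 2578z + 425).

5(1250z^5 + 5000z^4 + 8000z^3 + 6400z^2 + 2578z + 425)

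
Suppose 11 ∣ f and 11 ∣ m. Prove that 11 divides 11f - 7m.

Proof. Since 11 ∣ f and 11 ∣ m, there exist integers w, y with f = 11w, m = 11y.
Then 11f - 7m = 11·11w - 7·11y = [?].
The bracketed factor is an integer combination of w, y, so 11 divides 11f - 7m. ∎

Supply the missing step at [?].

Pull the common 11 out of every term: 11·11w - 7·11y = 11(11w - 7y).
11w - 7y is an integer, which exhibits the divisibility.

11(11w - 7y)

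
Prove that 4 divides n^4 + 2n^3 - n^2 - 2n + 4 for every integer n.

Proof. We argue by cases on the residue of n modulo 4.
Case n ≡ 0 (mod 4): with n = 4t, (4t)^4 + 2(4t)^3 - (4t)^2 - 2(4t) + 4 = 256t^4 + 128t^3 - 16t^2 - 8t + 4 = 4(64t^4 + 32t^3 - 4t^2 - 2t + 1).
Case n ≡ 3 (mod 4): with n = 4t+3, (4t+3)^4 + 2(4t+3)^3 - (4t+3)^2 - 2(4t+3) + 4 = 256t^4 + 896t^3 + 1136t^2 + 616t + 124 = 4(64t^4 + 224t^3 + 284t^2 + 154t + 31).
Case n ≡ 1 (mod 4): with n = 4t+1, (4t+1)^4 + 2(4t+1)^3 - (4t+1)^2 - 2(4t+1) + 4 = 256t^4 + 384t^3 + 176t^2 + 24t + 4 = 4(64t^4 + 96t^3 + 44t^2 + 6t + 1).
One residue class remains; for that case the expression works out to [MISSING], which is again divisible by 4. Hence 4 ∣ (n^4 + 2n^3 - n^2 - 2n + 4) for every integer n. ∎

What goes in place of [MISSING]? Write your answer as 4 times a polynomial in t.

4(64t^4 + 160t^3 + 140t^2 + 50t + 7)

The residues treated are {0, 3, 1}, so the missing case is n ≡ 2 (mod 4); write n = 4t+2.
Then (4t+2)^4 + 2(4t+2)^3 - (4t+2)^2 - 2(4t+2) + 4 = 256t^4 + 640t^3 + 560t^2 + 200t + 28 = 4(64t^4 + 160t^3 + 140t^2 + 50t + 7).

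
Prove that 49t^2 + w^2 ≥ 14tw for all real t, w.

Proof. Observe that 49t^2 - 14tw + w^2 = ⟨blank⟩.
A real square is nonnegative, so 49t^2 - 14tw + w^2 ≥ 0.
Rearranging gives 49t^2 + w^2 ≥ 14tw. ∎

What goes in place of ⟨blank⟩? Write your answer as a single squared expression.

49t^2 - 14tw + w^2 is a perfect-square trinomial: the outer terms are (7t)^2 and (w)^2, and the cross term is -2·7t·w.
So 49t^2 - 14tw + w^2 = (7t - w)^2 ≥ 0.

(7t - w)^2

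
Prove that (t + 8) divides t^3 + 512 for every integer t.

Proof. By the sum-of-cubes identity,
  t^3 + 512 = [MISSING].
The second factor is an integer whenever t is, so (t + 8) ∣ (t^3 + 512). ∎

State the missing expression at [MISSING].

a^3 + b^3 = (a + b)(a^2 - ab + b^2). With a = t, b = 8:
t^3 + 512 = (t + 8)(t^2 - 8t + 64).

(t + 8)(t^2 - 8t + 64)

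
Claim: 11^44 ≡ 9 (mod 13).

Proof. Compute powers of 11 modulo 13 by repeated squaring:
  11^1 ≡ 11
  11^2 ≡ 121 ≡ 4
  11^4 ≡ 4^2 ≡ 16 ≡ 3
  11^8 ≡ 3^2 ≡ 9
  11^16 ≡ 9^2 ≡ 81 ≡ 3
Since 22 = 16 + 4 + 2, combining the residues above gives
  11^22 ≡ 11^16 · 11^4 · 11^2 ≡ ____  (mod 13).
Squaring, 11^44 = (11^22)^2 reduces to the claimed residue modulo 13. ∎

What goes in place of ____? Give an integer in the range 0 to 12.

Multiply the listed residues: 3 · 3 · 4 = 9 → 36.
Reducing modulo 13: 36 = 2·13 + 10, so 11^22 ≡ 10.

10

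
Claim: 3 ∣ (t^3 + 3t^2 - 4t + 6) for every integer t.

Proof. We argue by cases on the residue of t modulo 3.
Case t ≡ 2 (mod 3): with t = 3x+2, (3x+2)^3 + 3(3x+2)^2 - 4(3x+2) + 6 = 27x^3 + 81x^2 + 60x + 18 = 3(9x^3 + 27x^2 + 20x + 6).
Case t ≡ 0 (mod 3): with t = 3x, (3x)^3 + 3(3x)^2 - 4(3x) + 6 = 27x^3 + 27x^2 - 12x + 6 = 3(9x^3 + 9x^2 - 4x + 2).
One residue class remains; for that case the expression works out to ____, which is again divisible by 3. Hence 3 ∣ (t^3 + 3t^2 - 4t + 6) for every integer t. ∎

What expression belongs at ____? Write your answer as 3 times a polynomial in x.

The residues treated are {2, 0}, so the missing case is t ≡ 1 (mod 3); write t = 3x+1.
Then (3x+1)^3 + 3(3x+1)^2 - 4(3x+1) + 6 = 27x^3 + 54x^2 + 15x + 6 = 3(9x^3 + 18x^2 + 5x + 2).

3(9x^3 + 18x^2 + 5x + 2)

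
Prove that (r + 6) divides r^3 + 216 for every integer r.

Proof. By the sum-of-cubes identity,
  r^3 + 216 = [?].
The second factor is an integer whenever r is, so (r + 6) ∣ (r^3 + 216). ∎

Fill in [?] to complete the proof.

a^3 + b^3 = (a + b)(a^2 - ab + b^2). With a = r, b = 6:
r^3 + 216 = (r + 6)(r^2 - 6r + 36).

(r + 6)(r^2 - 6r + 36)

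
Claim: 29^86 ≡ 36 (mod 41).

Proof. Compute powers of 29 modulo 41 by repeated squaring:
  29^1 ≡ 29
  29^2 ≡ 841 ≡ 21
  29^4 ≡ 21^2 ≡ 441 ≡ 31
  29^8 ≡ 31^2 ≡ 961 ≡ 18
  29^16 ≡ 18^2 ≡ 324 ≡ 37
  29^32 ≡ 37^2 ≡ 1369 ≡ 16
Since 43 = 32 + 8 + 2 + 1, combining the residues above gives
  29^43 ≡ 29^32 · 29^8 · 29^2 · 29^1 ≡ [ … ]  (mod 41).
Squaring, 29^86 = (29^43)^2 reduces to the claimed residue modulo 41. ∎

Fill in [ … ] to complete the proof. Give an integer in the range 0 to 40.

35

29^32 · 29^8 · 29^2 · 29^1 ≡ 16 · 18 · 21 · 29 = 175392.
175392 mod 41 = 35, so 29^43 ≡ 35 (mod 41).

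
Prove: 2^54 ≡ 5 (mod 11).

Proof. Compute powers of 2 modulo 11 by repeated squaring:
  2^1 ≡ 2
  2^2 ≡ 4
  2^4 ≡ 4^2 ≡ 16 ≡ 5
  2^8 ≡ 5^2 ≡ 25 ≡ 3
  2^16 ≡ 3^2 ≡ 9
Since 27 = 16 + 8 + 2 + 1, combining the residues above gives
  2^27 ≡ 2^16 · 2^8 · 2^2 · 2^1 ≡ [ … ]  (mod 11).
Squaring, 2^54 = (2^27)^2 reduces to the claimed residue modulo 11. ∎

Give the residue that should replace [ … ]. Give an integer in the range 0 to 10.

7

Multiply the listed residues: 9 · 3 · 4 · 2 = 27 → 108 → 216.
Reducing modulo 11: 216 = 19·11 + 7, so 2^27 ≡ 7.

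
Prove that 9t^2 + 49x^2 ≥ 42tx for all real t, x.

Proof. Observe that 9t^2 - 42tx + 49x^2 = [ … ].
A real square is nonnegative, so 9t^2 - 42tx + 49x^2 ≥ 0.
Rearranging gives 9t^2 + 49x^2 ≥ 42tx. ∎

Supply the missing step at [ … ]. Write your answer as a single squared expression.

(3t - 7x)^2

9t^2 - 42tx + 49x^2 is a perfect-square trinomial: the outer terms are (3t)^2 and (7x)^2, and the cross term is -2·3t·7x.
So 9t^2 - 42tx + 49x^2 = (3t - 7x)^2 ≥ 0.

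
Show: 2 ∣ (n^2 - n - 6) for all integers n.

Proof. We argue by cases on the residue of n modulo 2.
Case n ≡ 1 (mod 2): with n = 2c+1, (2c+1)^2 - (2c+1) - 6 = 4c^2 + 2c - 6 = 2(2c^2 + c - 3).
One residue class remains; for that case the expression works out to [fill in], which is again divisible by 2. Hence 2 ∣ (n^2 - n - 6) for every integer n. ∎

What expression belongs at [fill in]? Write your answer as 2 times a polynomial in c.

Only n ≡ 0 (mod 2) is unaccounted for. Put n = 2c:
(2c)^2 - (2c) - 6 expands to 4c^2 - 2c - 6,
and factoring out 2 leaves 2(2c^2 - c - 3).

2(2c^2 - c - 3)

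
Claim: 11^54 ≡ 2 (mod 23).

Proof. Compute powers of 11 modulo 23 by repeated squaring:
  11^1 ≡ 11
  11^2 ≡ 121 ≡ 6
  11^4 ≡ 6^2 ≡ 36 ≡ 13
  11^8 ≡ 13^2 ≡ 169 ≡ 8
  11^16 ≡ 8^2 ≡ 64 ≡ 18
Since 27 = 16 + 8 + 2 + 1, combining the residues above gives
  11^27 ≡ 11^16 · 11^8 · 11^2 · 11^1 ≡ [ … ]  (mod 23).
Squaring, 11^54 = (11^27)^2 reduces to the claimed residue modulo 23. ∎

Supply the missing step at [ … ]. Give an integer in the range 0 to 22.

11^16 · 11^8 · 11^2 · 11^1 ≡ 18 · 8 · 6 · 11 = 9504.
9504 mod 23 = 5, so 11^27 ≡ 5 (mod 23).

5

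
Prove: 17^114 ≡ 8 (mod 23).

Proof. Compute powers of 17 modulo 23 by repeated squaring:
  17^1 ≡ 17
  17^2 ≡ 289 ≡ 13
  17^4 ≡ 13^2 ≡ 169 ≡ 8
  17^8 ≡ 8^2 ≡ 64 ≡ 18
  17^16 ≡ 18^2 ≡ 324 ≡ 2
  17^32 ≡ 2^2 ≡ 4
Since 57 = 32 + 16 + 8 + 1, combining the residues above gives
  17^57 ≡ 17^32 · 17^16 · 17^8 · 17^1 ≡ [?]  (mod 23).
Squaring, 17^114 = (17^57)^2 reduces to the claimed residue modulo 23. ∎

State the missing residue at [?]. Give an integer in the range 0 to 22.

17^32 · 17^16 · 17^8 · 17^1 ≡ 4 · 2 · 18 · 17 = 2448.
2448 mod 23 = 10, so 17^57 ≡ 10 (mod 23).

10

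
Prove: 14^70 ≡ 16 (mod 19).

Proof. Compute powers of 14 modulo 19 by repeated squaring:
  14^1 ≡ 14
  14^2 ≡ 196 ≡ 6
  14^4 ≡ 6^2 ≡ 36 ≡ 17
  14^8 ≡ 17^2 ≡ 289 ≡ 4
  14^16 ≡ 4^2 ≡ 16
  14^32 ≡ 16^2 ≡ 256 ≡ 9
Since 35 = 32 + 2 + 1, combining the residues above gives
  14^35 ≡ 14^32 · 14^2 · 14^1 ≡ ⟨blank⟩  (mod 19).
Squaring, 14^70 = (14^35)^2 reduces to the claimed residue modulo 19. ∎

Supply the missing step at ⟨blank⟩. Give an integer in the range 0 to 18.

14^32 · 14^2 · 14^1 ≡ 9 · 6 · 14 = 756.
756 mod 19 = 15, so 14^35 ≡ 15 (mod 19).

15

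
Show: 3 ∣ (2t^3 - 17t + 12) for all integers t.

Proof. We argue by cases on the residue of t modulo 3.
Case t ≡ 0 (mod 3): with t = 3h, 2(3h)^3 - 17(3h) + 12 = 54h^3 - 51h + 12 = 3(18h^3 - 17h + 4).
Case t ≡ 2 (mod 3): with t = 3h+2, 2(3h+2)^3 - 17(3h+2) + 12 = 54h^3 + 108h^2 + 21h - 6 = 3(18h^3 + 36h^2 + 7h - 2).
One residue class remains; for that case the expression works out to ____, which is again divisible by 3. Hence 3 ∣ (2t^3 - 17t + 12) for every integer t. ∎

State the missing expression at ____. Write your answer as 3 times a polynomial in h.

3(18h^3 + 18h^2 - 11h - 1)

The residues treated are {0, 2}, so the missing case is t ≡ 1 (mod 3); write t = 3h+1.
Then 2(3h+1)^3 - 17(3h+1) + 12 = 54h^3 + 54h^2 - 33h - 3 = 3(18h^3 + 18h^2 - 11h - 1).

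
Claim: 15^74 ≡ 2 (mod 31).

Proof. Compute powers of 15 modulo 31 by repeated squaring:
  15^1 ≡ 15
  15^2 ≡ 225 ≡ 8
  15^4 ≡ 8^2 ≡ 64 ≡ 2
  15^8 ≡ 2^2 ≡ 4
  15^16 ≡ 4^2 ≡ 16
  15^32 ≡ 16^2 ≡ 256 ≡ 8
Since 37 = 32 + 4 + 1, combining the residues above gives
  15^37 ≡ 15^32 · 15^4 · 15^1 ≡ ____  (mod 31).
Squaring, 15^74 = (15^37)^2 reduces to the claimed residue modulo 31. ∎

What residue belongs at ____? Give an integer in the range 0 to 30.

Multiply the listed residues: 8 · 2 · 15 = 16 → 240.
Reducing modulo 31: 240 = 7·31 + 23, so 15^37 ≡ 23.

23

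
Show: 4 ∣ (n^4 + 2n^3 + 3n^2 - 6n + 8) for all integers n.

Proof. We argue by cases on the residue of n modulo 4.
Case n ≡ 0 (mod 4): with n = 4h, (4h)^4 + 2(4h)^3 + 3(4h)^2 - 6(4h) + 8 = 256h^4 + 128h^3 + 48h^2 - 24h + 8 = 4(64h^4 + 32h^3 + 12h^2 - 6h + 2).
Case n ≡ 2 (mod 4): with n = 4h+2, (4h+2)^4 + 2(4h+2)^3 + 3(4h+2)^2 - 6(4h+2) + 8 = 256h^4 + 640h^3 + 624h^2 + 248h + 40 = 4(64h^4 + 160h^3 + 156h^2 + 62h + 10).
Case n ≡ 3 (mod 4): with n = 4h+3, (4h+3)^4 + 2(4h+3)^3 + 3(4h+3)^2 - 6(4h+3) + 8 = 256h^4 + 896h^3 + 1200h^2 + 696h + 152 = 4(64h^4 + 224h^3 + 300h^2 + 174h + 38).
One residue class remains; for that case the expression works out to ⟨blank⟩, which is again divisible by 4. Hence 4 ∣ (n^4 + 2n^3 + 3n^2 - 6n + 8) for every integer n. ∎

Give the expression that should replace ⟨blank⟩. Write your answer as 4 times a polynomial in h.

4(64h^4 + 96h^3 + 60h^2 + 10h + 2)

The residues treated are {0, 2, 3}, so the missing case is n ≡ 1 (mod 4); write n = 4h+1.
Then (4h+1)^4 + 2(4h+1)^3 + 3(4h+1)^2 - 6(4h+1) + 8 = 256h^4 + 384h^3 + 240h^2 + 40h + 8 = 4(64h^4 + 96h^3 + 60h^2 + 10h + 2).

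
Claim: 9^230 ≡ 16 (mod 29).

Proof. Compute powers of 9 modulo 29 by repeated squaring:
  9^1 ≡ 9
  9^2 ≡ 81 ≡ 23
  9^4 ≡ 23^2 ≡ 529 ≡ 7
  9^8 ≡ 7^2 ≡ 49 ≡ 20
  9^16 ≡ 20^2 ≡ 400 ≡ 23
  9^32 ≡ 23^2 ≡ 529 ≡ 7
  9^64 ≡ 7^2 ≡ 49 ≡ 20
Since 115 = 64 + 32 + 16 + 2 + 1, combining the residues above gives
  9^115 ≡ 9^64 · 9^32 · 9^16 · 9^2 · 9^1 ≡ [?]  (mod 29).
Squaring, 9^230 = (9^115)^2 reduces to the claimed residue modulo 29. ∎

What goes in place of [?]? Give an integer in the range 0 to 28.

Multiply the listed residues: 20 · 7 · 23 · 23 · 9 = 140 → 3220 → 74060 → 666540.
Reducing modulo 29: 666540 = 22984·29 + 4, so 9^115 ≡ 4.

4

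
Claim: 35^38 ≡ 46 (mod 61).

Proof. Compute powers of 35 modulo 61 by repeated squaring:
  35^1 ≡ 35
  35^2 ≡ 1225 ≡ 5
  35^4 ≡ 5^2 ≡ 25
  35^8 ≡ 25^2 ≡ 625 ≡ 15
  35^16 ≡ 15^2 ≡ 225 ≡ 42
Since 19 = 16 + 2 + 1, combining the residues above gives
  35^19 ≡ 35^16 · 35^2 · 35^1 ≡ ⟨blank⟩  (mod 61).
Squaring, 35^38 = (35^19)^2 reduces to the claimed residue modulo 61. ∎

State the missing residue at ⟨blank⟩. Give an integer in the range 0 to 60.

Multiply the listed residues: 42 · 5 · 35 = 210 → 7350.
Reducing modulo 61: 7350 = 120·61 + 30, so 35^19 ≡ 30.

30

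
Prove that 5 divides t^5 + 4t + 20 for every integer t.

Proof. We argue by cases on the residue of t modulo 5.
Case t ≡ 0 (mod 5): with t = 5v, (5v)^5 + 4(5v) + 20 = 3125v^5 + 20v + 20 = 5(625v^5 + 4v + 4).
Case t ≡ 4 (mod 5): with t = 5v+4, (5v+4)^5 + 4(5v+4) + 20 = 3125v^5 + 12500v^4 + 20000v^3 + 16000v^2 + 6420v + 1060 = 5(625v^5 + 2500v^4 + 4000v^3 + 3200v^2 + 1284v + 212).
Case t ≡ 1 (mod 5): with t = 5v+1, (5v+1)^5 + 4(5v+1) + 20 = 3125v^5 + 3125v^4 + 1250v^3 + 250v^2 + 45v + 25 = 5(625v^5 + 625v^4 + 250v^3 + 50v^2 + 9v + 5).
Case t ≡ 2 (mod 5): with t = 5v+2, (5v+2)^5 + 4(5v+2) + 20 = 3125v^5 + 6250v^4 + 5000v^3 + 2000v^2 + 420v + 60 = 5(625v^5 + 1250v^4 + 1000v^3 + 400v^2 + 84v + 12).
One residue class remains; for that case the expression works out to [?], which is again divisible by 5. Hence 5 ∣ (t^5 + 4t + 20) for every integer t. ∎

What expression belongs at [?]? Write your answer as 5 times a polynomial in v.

The residues treated are {0, 4, 1, 2}, so the missing case is t ≡ 3 (mod 5); write t = 5v+3.
Then (5v+3)^5 + 4(5v+3) + 20 = 3125v^5 + 9375v^4 + 11250v^3 + 6750v^2 + 2045v + 275 = 5(625v^5 + 1875v^4 + 2250v^3 + 1350v^2 + 409v + 55).

5(625v^5 + 1875v^4 + 2250v^3 + 1350v^2 + 409v + 55)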